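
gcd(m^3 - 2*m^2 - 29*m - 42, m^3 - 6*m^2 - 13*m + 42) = m^2 - 4*m - 21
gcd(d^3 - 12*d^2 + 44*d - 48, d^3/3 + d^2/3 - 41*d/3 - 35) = 1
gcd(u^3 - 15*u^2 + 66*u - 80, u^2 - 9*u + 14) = u - 2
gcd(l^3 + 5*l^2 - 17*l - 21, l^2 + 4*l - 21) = l^2 + 4*l - 21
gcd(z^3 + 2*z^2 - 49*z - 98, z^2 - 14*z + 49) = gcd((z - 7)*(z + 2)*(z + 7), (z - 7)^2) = z - 7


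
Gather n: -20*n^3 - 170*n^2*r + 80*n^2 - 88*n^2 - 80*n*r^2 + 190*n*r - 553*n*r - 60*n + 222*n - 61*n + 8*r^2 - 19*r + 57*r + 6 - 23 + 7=-20*n^3 + n^2*(-170*r - 8) + n*(-80*r^2 - 363*r + 101) + 8*r^2 + 38*r - 10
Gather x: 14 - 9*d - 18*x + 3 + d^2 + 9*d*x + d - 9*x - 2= d^2 - 8*d + x*(9*d - 27) + 15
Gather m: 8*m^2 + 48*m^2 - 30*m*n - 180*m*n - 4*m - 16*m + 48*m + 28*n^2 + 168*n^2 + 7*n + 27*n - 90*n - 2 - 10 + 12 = 56*m^2 + m*(28 - 210*n) + 196*n^2 - 56*n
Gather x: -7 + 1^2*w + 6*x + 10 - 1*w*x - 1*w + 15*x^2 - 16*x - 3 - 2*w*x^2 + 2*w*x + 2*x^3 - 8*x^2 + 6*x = 2*x^3 + x^2*(7 - 2*w) + x*(w - 4)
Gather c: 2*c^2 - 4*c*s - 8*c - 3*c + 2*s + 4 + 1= 2*c^2 + c*(-4*s - 11) + 2*s + 5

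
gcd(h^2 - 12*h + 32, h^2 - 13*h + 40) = h - 8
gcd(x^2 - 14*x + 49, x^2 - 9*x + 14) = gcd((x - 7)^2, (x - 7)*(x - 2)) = x - 7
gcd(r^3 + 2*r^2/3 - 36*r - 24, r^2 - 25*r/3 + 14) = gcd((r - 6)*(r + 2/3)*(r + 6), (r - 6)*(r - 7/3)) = r - 6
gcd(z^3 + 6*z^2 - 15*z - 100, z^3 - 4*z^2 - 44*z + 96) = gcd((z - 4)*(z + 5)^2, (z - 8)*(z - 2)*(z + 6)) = 1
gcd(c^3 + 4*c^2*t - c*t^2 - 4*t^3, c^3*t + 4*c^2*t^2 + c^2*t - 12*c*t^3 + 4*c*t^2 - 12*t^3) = 1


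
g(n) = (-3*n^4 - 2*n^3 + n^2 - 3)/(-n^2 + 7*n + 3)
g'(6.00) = -575.30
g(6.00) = -476.33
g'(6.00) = -575.30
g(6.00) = -476.33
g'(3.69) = -45.58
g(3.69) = -42.47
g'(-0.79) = 2.02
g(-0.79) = 0.81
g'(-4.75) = -13.96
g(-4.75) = 24.49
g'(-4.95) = -14.89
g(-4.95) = 27.37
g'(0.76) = -0.54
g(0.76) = -0.56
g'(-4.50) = -12.81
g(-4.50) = 21.14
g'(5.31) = -230.43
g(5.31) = -222.09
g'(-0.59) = 10.30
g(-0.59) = 1.76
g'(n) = (2*n - 7)*(-3*n^4 - 2*n^3 + n^2 - 3)/(-n^2 + 7*n + 3)^2 + (-12*n^3 - 6*n^2 + 2*n)/(-n^2 + 7*n + 3)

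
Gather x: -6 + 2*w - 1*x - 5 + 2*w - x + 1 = 4*w - 2*x - 10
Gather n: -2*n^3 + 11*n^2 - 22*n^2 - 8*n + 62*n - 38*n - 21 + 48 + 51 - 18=-2*n^3 - 11*n^2 + 16*n + 60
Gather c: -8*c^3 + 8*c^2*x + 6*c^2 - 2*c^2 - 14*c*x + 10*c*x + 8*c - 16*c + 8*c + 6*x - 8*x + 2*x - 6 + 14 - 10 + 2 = -8*c^3 + c^2*(8*x + 4) - 4*c*x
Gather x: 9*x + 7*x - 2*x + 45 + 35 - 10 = 14*x + 70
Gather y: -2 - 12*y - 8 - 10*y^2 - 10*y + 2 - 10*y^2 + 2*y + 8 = -20*y^2 - 20*y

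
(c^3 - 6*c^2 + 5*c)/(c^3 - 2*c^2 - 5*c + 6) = c*(c - 5)/(c^2 - c - 6)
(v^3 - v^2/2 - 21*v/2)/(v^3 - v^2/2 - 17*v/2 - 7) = v*(v + 3)/(v^2 + 3*v + 2)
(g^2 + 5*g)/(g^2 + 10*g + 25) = g/(g + 5)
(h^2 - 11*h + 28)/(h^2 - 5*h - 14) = (h - 4)/(h + 2)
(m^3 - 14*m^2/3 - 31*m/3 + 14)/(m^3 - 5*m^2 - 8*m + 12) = (m + 7/3)/(m + 2)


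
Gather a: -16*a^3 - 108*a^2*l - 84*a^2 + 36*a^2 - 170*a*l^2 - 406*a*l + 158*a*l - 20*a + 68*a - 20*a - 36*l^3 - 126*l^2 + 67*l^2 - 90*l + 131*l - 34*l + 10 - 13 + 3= -16*a^3 + a^2*(-108*l - 48) + a*(-170*l^2 - 248*l + 28) - 36*l^3 - 59*l^2 + 7*l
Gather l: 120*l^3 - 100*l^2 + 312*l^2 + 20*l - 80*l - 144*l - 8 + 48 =120*l^3 + 212*l^2 - 204*l + 40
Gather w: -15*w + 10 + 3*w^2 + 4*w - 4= 3*w^2 - 11*w + 6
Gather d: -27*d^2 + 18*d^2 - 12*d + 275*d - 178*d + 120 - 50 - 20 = -9*d^2 + 85*d + 50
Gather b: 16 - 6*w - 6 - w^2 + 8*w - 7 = -w^2 + 2*w + 3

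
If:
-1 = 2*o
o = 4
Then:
No Solution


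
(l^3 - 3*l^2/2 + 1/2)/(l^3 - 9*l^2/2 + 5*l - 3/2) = (2*l^2 - l - 1)/(2*l^2 - 7*l + 3)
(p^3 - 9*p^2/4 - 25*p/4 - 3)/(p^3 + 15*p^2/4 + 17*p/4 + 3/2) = (p - 4)/(p + 2)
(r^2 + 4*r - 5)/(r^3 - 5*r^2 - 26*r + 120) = (r - 1)/(r^2 - 10*r + 24)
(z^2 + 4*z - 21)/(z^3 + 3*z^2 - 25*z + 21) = 1/(z - 1)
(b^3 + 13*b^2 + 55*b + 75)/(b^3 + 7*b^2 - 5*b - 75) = (b + 3)/(b - 3)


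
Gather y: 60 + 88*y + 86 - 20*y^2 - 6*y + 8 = -20*y^2 + 82*y + 154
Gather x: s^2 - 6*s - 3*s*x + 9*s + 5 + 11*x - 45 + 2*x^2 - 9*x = s^2 + 3*s + 2*x^2 + x*(2 - 3*s) - 40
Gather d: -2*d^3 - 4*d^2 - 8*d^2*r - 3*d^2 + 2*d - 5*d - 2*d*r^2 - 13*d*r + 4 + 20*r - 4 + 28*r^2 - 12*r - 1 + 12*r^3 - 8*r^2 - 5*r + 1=-2*d^3 + d^2*(-8*r - 7) + d*(-2*r^2 - 13*r - 3) + 12*r^3 + 20*r^2 + 3*r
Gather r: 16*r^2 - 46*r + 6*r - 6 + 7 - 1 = 16*r^2 - 40*r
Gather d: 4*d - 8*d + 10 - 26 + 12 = -4*d - 4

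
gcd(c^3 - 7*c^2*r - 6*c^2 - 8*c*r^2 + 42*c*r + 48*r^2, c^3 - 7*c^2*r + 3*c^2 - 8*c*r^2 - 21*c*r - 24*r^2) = -c^2 + 7*c*r + 8*r^2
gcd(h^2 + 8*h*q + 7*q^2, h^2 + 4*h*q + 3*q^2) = h + q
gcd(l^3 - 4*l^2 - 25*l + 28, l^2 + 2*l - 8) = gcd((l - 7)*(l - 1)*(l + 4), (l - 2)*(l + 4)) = l + 4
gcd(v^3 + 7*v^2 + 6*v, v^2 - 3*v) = v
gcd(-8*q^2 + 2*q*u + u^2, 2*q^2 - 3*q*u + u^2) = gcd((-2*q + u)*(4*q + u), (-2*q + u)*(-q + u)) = 2*q - u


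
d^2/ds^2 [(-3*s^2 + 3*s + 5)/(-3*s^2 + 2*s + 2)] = 2*(-9*s^3 - 81*s^2 + 36*s - 26)/(27*s^6 - 54*s^5 - 18*s^4 + 64*s^3 + 12*s^2 - 24*s - 8)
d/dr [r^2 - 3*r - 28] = 2*r - 3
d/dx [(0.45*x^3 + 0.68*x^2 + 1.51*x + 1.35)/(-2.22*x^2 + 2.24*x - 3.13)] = (-0.999*x^4 + 2.016*x^3 + 0.649900000000001*x^2 + 1.7372*x - 7.7503)/(4.9284*x^4 - 9.9456*x^3 + 18.9148*x^2 - 14.0224*x + 9.7969)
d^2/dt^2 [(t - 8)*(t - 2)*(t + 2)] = 6*t - 16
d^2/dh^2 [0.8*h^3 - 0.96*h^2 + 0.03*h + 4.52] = 4.8*h - 1.92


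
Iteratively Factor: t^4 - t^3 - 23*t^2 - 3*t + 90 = (t - 2)*(t^3 + t^2 - 21*t - 45) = (t - 2)*(t + 3)*(t^2 - 2*t - 15) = (t - 5)*(t - 2)*(t + 3)*(t + 3)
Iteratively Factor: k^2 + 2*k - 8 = (k + 4)*(k - 2)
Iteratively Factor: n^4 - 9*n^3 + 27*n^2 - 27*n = (n - 3)*(n^3 - 6*n^2 + 9*n) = (n - 3)^2*(n^2 - 3*n) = n*(n - 3)^2*(n - 3)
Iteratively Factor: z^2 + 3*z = (z + 3)*(z)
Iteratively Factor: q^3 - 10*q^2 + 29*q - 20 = (q - 5)*(q^2 - 5*q + 4) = (q - 5)*(q - 4)*(q - 1)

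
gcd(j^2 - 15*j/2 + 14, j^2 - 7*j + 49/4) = j - 7/2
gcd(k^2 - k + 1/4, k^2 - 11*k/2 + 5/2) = k - 1/2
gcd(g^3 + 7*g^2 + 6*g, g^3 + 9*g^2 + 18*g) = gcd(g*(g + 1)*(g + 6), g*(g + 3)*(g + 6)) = g^2 + 6*g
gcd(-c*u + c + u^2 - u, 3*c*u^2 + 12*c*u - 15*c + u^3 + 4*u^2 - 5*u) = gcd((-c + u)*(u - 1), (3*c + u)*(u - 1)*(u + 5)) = u - 1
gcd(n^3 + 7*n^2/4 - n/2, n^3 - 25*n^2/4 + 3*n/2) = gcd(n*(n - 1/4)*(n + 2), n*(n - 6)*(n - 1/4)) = n^2 - n/4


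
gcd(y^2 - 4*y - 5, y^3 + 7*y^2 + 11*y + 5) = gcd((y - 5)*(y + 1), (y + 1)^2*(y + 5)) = y + 1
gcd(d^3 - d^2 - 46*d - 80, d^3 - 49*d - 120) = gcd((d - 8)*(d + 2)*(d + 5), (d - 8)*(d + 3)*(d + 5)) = d^2 - 3*d - 40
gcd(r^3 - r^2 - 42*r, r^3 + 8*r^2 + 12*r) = r^2 + 6*r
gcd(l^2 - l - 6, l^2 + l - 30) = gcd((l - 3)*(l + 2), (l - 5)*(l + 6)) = 1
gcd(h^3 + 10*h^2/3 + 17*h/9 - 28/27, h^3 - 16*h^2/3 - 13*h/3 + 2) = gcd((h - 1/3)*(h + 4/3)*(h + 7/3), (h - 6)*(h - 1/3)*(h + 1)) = h - 1/3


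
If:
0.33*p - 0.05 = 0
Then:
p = 0.15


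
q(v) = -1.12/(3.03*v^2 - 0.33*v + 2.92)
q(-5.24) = -0.01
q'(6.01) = 0.00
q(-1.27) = -0.14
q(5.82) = -0.01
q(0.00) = -0.38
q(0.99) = -0.20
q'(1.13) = 0.18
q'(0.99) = 0.21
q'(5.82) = 0.00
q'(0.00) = -0.04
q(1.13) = -0.17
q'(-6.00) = -0.00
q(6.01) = -0.01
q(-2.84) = -0.04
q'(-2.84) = -0.02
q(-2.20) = -0.06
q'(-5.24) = -0.00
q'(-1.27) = -0.13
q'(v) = -1.12*(0.33 - 6.06*v)/(3.03*v^2 - 0.33*v + 2.92)^2 = (6.7872*v - 0.3696)/(3.03*v^2 - 0.33*v + 2.92)^2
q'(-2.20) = -0.05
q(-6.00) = -0.01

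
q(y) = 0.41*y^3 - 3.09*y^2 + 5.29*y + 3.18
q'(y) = 1.23*y^2 - 6.18*y + 5.29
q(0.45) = 4.97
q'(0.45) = 2.76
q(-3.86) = -86.86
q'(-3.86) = 47.47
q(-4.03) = -95.16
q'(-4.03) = 50.17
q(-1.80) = -18.74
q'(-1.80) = 20.40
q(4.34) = 1.45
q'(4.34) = 1.64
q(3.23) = 1.85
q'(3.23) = -1.84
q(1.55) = 5.48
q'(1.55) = -1.33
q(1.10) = 5.81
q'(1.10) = -0.02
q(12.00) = 330.18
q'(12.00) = 108.25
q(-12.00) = -1213.74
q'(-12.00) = 256.57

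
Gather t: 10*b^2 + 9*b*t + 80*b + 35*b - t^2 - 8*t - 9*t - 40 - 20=10*b^2 + 115*b - t^2 + t*(9*b - 17) - 60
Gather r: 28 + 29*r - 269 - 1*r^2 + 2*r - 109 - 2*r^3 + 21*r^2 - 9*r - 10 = -2*r^3 + 20*r^2 + 22*r - 360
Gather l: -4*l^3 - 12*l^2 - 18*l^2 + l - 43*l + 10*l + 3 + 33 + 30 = -4*l^3 - 30*l^2 - 32*l + 66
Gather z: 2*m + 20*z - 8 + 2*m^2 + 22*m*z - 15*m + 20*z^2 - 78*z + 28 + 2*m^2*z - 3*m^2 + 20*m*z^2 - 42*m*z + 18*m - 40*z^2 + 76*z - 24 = -m^2 + 5*m + z^2*(20*m - 20) + z*(2*m^2 - 20*m + 18) - 4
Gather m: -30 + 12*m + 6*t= 12*m + 6*t - 30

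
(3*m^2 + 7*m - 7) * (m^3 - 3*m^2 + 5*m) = 3*m^5 - 2*m^4 - 13*m^3 + 56*m^2 - 35*m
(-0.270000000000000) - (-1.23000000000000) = 0.960000000000000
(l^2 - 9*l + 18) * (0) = 0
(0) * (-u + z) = 0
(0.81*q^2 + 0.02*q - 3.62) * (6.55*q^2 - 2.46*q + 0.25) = 5.3055*q^4 - 1.8616*q^3 - 23.5577*q^2 + 8.9102*q - 0.905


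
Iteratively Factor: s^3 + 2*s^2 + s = (s + 1)*(s^2 + s) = s*(s + 1)*(s + 1)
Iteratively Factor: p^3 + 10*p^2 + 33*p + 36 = (p + 3)*(p^2 + 7*p + 12) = (p + 3)^2*(p + 4)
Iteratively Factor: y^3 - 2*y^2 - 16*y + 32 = (y - 2)*(y^2 - 16) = (y - 2)*(y + 4)*(y - 4)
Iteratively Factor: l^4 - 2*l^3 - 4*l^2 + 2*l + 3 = (l - 1)*(l^3 - l^2 - 5*l - 3) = (l - 1)*(l + 1)*(l^2 - 2*l - 3) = (l - 3)*(l - 1)*(l + 1)*(l + 1)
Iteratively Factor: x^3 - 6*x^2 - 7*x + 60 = (x - 5)*(x^2 - x - 12) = (x - 5)*(x + 3)*(x - 4)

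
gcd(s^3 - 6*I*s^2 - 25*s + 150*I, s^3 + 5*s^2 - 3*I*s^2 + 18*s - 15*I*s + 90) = s^2 + s*(5 - 6*I) - 30*I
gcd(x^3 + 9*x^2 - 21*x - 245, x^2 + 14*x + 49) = x^2 + 14*x + 49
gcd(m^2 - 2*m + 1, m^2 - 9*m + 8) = m - 1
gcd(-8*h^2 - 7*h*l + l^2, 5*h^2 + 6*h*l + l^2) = h + l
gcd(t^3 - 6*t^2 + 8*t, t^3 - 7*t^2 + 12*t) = t^2 - 4*t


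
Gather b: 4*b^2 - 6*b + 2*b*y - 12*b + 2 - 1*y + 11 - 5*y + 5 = 4*b^2 + b*(2*y - 18) - 6*y + 18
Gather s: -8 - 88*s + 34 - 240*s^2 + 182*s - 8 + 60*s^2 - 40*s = -180*s^2 + 54*s + 18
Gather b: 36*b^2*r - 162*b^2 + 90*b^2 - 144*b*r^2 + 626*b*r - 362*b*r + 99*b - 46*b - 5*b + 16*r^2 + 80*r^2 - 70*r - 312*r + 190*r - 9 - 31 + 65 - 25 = b^2*(36*r - 72) + b*(-144*r^2 + 264*r + 48) + 96*r^2 - 192*r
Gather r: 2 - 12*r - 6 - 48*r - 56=-60*r - 60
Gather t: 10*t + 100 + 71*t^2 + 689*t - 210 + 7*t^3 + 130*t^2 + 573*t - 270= 7*t^3 + 201*t^2 + 1272*t - 380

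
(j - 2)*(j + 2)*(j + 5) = j^3 + 5*j^2 - 4*j - 20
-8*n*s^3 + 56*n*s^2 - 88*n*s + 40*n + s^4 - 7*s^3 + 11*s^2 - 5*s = (-8*n + s)*(s - 5)*(s - 1)^2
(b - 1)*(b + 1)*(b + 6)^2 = b^4 + 12*b^3 + 35*b^2 - 12*b - 36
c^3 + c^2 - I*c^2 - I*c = c*(c + 1)*(c - I)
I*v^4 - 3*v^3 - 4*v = v*(v + 2*I)^2*(I*v + 1)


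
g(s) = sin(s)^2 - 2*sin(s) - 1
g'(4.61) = 0.41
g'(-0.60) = -2.58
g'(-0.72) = -2.50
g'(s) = 2*sin(s)*cos(s) - 2*cos(s) = 2*(sin(s) - 1)*cos(s)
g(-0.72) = 0.75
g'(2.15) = 0.18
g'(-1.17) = -1.50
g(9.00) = -1.65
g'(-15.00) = 2.51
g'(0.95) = -0.22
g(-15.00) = 0.72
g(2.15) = -1.97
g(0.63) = -1.83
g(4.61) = 1.98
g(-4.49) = -2.00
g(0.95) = -1.97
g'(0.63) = -0.66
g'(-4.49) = 0.01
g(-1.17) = 1.69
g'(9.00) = 1.07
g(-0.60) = 0.45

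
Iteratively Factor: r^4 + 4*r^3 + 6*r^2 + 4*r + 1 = (r + 1)*(r^3 + 3*r^2 + 3*r + 1) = (r + 1)^2*(r^2 + 2*r + 1) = (r + 1)^3*(r + 1)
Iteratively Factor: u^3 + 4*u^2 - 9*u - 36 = (u + 3)*(u^2 + u - 12) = (u + 3)*(u + 4)*(u - 3)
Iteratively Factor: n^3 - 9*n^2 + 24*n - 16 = (n - 1)*(n^2 - 8*n + 16) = (n - 4)*(n - 1)*(n - 4)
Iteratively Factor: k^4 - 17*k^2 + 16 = (k + 4)*(k^3 - 4*k^2 - k + 4) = (k + 1)*(k + 4)*(k^2 - 5*k + 4) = (k - 4)*(k + 1)*(k + 4)*(k - 1)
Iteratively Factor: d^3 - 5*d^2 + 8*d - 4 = (d - 2)*(d^2 - 3*d + 2) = (d - 2)^2*(d - 1)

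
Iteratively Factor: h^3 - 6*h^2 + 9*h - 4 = (h - 1)*(h^2 - 5*h + 4) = (h - 4)*(h - 1)*(h - 1)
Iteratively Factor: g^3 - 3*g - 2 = (g - 2)*(g^2 + 2*g + 1) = (g - 2)*(g + 1)*(g + 1)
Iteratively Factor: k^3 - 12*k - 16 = (k - 4)*(k^2 + 4*k + 4) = (k - 4)*(k + 2)*(k + 2)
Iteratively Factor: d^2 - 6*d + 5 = (d - 5)*(d - 1)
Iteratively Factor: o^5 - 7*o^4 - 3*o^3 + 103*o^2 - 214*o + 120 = (o - 1)*(o^4 - 6*o^3 - 9*o^2 + 94*o - 120) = (o - 2)*(o - 1)*(o^3 - 4*o^2 - 17*o + 60) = (o - 2)*(o - 1)*(o + 4)*(o^2 - 8*o + 15) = (o - 5)*(o - 2)*(o - 1)*(o + 4)*(o - 3)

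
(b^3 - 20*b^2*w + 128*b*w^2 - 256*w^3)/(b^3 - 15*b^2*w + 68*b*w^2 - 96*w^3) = (-b + 8*w)/(-b + 3*w)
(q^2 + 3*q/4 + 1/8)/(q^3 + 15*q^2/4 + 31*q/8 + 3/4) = (2*q + 1)/(2*q^2 + 7*q + 6)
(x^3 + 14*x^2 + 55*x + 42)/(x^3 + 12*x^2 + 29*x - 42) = (x + 1)/(x - 1)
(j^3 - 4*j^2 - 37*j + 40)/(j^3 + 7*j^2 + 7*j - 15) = (j - 8)/(j + 3)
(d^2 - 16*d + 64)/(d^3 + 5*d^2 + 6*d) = (d^2 - 16*d + 64)/(d*(d^2 + 5*d + 6))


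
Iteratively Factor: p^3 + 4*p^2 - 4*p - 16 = (p + 2)*(p^2 + 2*p - 8) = (p - 2)*(p + 2)*(p + 4)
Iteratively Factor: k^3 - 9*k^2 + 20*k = (k)*(k^2 - 9*k + 20) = k*(k - 5)*(k - 4)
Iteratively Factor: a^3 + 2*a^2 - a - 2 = (a + 1)*(a^2 + a - 2) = (a - 1)*(a + 1)*(a + 2)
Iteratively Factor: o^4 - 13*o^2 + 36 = (o + 2)*(o^3 - 2*o^2 - 9*o + 18) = (o - 3)*(o + 2)*(o^2 + o - 6) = (o - 3)*(o - 2)*(o + 2)*(o + 3)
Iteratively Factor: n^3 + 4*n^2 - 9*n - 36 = (n + 4)*(n^2 - 9) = (n - 3)*(n + 4)*(n + 3)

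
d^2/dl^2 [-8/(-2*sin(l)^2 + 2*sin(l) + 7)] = 16*(8*sin(l)^4 - 6*sin(l)^3 + 18*sin(l)^2 + 5*sin(l) - 18)/(2*sin(l) + cos(2*l) + 6)^3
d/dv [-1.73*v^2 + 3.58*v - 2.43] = 3.58 - 3.46*v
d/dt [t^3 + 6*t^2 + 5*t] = 3*t^2 + 12*t + 5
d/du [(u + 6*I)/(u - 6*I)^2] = (-u - 18*I)/(u - 6*I)^3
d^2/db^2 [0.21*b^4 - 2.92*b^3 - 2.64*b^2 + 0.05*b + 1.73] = 2.52*b^2 - 17.52*b - 5.28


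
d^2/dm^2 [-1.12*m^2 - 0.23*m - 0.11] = -2.24000000000000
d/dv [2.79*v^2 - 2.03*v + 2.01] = 5.58*v - 2.03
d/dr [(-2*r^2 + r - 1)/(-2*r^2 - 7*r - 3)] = 2*(8*r^2 + 4*r - 5)/(4*r^4 + 28*r^3 + 61*r^2 + 42*r + 9)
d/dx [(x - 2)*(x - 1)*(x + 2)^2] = 4*x^3 + 3*x^2 - 12*x - 4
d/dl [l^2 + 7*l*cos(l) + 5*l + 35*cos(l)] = -7*l*sin(l) + 2*l - 35*sin(l) + 7*cos(l) + 5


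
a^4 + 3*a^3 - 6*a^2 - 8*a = a*(a - 2)*(a + 1)*(a + 4)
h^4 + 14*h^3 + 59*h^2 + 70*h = h*(h + 2)*(h + 5)*(h + 7)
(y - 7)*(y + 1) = y^2 - 6*y - 7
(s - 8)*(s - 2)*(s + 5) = s^3 - 5*s^2 - 34*s + 80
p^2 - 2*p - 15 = (p - 5)*(p + 3)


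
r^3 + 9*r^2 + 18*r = r*(r + 3)*(r + 6)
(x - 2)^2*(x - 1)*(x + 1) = x^4 - 4*x^3 + 3*x^2 + 4*x - 4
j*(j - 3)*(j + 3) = j^3 - 9*j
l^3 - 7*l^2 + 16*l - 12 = (l - 3)*(l - 2)^2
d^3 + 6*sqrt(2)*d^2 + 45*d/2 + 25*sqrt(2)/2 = (d + sqrt(2))*(d + 5*sqrt(2)/2)^2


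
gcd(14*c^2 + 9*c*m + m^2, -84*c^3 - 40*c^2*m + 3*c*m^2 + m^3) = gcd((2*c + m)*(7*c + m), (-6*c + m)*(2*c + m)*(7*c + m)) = 14*c^2 + 9*c*m + m^2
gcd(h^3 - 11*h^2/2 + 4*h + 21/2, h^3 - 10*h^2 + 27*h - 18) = h - 3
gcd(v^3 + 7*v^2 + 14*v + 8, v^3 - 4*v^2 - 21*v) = 1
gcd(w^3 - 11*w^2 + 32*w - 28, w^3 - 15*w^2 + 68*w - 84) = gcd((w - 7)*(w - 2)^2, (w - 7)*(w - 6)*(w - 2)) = w^2 - 9*w + 14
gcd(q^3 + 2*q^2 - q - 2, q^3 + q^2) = q + 1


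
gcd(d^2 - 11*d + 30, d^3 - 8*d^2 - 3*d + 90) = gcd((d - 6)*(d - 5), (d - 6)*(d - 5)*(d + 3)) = d^2 - 11*d + 30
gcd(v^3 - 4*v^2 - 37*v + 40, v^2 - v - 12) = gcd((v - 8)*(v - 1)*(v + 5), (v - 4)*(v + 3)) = 1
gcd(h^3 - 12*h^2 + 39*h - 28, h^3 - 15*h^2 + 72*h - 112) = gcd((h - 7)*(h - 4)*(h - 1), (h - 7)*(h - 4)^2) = h^2 - 11*h + 28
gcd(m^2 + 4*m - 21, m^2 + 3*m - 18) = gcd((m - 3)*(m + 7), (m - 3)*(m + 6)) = m - 3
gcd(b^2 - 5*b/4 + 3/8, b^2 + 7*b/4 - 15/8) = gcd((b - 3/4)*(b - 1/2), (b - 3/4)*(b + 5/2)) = b - 3/4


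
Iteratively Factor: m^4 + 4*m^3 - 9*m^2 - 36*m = (m)*(m^3 + 4*m^2 - 9*m - 36) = m*(m + 4)*(m^2 - 9) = m*(m - 3)*(m + 4)*(m + 3)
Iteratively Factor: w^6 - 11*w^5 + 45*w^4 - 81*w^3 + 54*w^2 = (w - 3)*(w^5 - 8*w^4 + 21*w^3 - 18*w^2) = (w - 3)*(w - 2)*(w^4 - 6*w^3 + 9*w^2) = w*(w - 3)*(w - 2)*(w^3 - 6*w^2 + 9*w) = w*(w - 3)^2*(w - 2)*(w^2 - 3*w) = w^2*(w - 3)^2*(w - 2)*(w - 3)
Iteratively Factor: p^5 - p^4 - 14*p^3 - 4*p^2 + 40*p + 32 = (p - 2)*(p^4 + p^3 - 12*p^2 - 28*p - 16) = (p - 4)*(p - 2)*(p^3 + 5*p^2 + 8*p + 4) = (p - 4)*(p - 2)*(p + 1)*(p^2 + 4*p + 4) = (p - 4)*(p - 2)*(p + 1)*(p + 2)*(p + 2)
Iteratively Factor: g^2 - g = (g)*(g - 1)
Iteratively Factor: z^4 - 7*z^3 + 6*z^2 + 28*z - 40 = (z - 5)*(z^3 - 2*z^2 - 4*z + 8) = (z - 5)*(z + 2)*(z^2 - 4*z + 4) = (z - 5)*(z - 2)*(z + 2)*(z - 2)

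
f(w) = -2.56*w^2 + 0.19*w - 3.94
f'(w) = 0.19 - 5.12*w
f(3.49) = -34.46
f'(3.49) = -17.68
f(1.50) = -9.42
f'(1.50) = -7.49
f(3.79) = -39.99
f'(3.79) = -19.21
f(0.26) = -4.06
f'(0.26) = -1.14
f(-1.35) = -8.86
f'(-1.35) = 7.10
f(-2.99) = -27.39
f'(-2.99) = 15.50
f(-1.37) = -9.01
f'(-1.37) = 7.20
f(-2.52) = -20.68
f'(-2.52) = 13.09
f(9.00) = -209.59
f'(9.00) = -45.89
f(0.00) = -3.94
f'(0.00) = 0.19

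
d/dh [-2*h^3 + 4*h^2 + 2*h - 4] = -6*h^2 + 8*h + 2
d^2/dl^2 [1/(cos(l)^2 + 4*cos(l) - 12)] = (-4*sin(l)^4 + 66*sin(l)^2 - 33*cos(l) - 3*cos(3*l) - 6)/((cos(l) - 2)^3*(cos(l) + 6)^3)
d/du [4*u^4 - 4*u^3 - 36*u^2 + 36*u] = 16*u^3 - 12*u^2 - 72*u + 36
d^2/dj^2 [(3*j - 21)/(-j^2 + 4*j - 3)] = 6*(-4*(j - 7)*(j - 2)^2 + (3*j - 11)*(j^2 - 4*j + 3))/(j^2 - 4*j + 3)^3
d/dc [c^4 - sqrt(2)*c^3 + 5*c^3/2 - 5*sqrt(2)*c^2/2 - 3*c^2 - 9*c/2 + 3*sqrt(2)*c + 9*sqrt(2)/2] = 4*c^3 - 3*sqrt(2)*c^2 + 15*c^2/2 - 5*sqrt(2)*c - 6*c - 9/2 + 3*sqrt(2)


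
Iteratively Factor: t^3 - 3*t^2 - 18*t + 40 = (t - 5)*(t^2 + 2*t - 8) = (t - 5)*(t - 2)*(t + 4)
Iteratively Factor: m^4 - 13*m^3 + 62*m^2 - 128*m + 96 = (m - 3)*(m^3 - 10*m^2 + 32*m - 32) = (m - 4)*(m - 3)*(m^2 - 6*m + 8) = (m - 4)^2*(m - 3)*(m - 2)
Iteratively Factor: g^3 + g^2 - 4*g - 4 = (g + 2)*(g^2 - g - 2) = (g + 1)*(g + 2)*(g - 2)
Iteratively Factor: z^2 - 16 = (z - 4)*(z + 4)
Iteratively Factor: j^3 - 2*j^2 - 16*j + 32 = (j - 2)*(j^2 - 16) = (j - 2)*(j + 4)*(j - 4)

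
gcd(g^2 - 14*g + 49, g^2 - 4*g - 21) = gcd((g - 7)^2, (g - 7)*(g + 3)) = g - 7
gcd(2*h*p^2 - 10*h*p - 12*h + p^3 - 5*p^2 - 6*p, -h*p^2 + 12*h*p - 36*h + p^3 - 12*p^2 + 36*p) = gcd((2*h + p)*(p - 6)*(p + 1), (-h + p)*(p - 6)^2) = p - 6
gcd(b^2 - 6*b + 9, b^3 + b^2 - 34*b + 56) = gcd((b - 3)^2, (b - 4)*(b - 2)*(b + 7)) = 1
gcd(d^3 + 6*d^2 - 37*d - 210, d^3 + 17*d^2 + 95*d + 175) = d^2 + 12*d + 35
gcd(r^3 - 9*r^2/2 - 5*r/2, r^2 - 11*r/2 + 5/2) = r - 5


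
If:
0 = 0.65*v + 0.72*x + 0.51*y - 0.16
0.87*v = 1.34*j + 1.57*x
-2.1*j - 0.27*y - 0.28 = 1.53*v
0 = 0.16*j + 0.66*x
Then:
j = -0.10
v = -0.11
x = 0.03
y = 0.42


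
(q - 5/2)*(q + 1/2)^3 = q^4 - q^3 - 3*q^2 - 7*q/4 - 5/16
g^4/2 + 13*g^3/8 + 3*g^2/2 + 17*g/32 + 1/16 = (g/2 + 1/4)*(g + 1/4)*(g + 1/2)*(g + 2)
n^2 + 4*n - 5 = (n - 1)*(n + 5)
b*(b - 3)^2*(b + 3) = b^4 - 3*b^3 - 9*b^2 + 27*b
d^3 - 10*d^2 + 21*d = d*(d - 7)*(d - 3)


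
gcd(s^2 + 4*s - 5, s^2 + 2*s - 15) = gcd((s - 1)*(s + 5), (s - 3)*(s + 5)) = s + 5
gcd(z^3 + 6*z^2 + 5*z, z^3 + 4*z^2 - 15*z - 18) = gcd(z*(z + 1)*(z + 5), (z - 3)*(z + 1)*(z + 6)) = z + 1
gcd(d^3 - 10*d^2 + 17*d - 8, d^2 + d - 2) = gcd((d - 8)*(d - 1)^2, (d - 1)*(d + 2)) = d - 1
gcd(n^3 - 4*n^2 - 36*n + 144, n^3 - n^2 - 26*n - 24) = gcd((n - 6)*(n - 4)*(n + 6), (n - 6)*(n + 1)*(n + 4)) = n - 6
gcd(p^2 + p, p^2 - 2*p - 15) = 1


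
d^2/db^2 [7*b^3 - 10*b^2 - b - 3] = 42*b - 20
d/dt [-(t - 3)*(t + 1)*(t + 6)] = -3*t^2 - 8*t + 15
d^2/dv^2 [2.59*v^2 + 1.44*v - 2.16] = 5.18000000000000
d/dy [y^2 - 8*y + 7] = 2*y - 8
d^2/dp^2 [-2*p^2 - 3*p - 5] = -4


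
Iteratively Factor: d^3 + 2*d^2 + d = (d + 1)*(d^2 + d) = d*(d + 1)*(d + 1)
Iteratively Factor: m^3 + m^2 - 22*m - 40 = (m + 4)*(m^2 - 3*m - 10) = (m - 5)*(m + 4)*(m + 2)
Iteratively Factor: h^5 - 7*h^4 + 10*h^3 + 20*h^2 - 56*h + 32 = (h - 1)*(h^4 - 6*h^3 + 4*h^2 + 24*h - 32) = (h - 2)*(h - 1)*(h^3 - 4*h^2 - 4*h + 16) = (h - 2)*(h - 1)*(h + 2)*(h^2 - 6*h + 8) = (h - 2)^2*(h - 1)*(h + 2)*(h - 4)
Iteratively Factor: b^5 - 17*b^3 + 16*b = (b)*(b^4 - 17*b^2 + 16) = b*(b + 4)*(b^3 - 4*b^2 - b + 4) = b*(b - 1)*(b + 4)*(b^2 - 3*b - 4) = b*(b - 1)*(b + 1)*(b + 4)*(b - 4)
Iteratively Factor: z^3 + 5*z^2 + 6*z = (z + 2)*(z^2 + 3*z) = (z + 2)*(z + 3)*(z)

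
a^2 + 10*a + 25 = (a + 5)^2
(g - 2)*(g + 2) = g^2 - 4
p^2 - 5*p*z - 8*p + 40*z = (p - 8)*(p - 5*z)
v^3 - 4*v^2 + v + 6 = (v - 3)*(v - 2)*(v + 1)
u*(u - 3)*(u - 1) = u^3 - 4*u^2 + 3*u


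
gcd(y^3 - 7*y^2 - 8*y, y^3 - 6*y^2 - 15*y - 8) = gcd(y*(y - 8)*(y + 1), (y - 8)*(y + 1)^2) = y^2 - 7*y - 8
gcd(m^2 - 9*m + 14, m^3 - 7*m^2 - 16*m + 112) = m - 7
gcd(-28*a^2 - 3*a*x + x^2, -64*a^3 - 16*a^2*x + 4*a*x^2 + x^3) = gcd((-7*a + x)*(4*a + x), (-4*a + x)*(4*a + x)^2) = 4*a + x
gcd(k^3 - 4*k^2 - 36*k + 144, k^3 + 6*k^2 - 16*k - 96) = k^2 + 2*k - 24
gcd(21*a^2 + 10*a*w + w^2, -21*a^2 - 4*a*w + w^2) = 3*a + w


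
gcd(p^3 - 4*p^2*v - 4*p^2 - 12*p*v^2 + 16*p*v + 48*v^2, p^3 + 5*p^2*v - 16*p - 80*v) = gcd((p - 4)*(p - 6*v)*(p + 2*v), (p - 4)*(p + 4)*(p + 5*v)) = p - 4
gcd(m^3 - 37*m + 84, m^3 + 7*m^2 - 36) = 1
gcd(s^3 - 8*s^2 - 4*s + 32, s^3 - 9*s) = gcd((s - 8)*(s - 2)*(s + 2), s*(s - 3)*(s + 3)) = 1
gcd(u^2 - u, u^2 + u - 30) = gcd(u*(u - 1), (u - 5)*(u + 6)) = 1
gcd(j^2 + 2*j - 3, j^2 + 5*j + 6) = j + 3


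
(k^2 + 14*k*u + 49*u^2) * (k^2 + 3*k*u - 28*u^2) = k^4 + 17*k^3*u + 63*k^2*u^2 - 245*k*u^3 - 1372*u^4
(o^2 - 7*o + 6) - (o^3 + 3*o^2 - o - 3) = -o^3 - 2*o^2 - 6*o + 9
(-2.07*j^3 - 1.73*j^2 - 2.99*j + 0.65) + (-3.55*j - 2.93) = -2.07*j^3 - 1.73*j^2 - 6.54*j - 2.28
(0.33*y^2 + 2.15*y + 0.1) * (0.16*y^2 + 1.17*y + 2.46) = 0.0528*y^4 + 0.7301*y^3 + 3.3433*y^2 + 5.406*y + 0.246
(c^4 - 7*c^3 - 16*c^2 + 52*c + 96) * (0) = 0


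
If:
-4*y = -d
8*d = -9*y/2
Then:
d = 0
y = 0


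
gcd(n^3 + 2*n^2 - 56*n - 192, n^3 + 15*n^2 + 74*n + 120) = n^2 + 10*n + 24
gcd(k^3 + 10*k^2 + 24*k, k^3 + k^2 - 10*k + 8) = k + 4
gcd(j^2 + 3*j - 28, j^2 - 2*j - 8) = j - 4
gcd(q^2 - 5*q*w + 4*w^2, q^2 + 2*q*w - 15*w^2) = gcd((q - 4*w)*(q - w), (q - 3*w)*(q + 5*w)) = 1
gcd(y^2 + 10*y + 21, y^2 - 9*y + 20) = 1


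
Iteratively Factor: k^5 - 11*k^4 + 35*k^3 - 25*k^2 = (k - 5)*(k^4 - 6*k^3 + 5*k^2) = (k - 5)^2*(k^3 - k^2) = k*(k - 5)^2*(k^2 - k) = k^2*(k - 5)^2*(k - 1)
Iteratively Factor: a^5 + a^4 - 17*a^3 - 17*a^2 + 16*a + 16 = (a - 1)*(a^4 + 2*a^3 - 15*a^2 - 32*a - 16) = (a - 1)*(a + 1)*(a^3 + a^2 - 16*a - 16) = (a - 1)*(a + 1)^2*(a^2 - 16) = (a - 1)*(a + 1)^2*(a + 4)*(a - 4)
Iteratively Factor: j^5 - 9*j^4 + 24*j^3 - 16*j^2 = (j - 1)*(j^4 - 8*j^3 + 16*j^2) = (j - 4)*(j - 1)*(j^3 - 4*j^2) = j*(j - 4)*(j - 1)*(j^2 - 4*j) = j^2*(j - 4)*(j - 1)*(j - 4)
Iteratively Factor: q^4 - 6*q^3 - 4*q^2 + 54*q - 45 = (q - 1)*(q^3 - 5*q^2 - 9*q + 45) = (q - 5)*(q - 1)*(q^2 - 9) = (q - 5)*(q - 3)*(q - 1)*(q + 3)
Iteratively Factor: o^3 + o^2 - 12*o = (o - 3)*(o^2 + 4*o) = o*(o - 3)*(o + 4)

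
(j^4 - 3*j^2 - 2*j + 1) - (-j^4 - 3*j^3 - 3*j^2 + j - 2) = 2*j^4 + 3*j^3 - 3*j + 3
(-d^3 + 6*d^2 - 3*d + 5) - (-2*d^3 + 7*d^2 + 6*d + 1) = d^3 - d^2 - 9*d + 4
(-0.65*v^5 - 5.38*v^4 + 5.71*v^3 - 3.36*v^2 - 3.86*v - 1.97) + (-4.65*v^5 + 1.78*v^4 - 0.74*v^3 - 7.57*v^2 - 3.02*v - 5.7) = -5.3*v^5 - 3.6*v^4 + 4.97*v^3 - 10.93*v^2 - 6.88*v - 7.67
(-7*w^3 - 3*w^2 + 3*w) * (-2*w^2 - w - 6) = 14*w^5 + 13*w^4 + 39*w^3 + 15*w^2 - 18*w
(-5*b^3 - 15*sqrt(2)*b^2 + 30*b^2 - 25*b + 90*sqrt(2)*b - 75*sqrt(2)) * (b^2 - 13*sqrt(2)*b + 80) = -5*b^5 + 30*b^4 + 50*sqrt(2)*b^4 - 300*sqrt(2)*b^3 - 35*b^3 - 950*sqrt(2)*b^2 + 60*b^2 - 50*b + 7200*sqrt(2)*b - 6000*sqrt(2)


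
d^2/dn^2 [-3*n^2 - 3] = -6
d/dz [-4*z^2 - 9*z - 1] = -8*z - 9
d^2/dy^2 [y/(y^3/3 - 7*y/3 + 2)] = 6*(y*(3*y^2 - 7)^2 + (7 - 6*y^2)*(y^3 - 7*y + 6))/(y^3 - 7*y + 6)^3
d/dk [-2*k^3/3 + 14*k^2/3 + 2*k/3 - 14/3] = -2*k^2 + 28*k/3 + 2/3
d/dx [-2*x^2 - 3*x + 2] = -4*x - 3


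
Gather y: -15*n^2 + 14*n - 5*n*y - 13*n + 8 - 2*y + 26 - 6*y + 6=-15*n^2 + n + y*(-5*n - 8) + 40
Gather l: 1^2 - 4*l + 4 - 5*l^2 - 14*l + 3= -5*l^2 - 18*l + 8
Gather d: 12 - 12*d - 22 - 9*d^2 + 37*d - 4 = -9*d^2 + 25*d - 14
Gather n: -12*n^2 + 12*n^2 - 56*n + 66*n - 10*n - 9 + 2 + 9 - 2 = 0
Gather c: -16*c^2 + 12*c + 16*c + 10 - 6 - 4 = -16*c^2 + 28*c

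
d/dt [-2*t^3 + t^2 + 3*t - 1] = -6*t^2 + 2*t + 3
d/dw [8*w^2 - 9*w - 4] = 16*w - 9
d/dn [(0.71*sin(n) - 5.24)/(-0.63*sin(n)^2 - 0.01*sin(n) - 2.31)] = (0.4473*sin(n)^2 - 6.6024*sin(n) - 1.6925)*cos(n)/(0.3969*sin(n)^4 + 0.0126*sin(n)^3 + 2.9107*sin(n)^2 + 0.0462*sin(n) + 5.3361)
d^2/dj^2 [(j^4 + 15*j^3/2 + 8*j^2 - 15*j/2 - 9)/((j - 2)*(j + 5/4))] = 4*(32*j^6 - 72*j^5 - 186*j^4 + 1167*j^3 + 3606*j^2 + 3348*j + 1168)/(64*j^6 - 144*j^5 - 372*j^4 + 693*j^3 + 930*j^2 - 900*j - 1000)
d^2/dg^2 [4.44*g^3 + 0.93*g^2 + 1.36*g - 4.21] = 26.64*g + 1.86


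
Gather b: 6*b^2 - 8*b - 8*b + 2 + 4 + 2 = 6*b^2 - 16*b + 8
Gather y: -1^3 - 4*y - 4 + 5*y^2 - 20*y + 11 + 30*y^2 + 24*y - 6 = 35*y^2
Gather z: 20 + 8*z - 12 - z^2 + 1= -z^2 + 8*z + 9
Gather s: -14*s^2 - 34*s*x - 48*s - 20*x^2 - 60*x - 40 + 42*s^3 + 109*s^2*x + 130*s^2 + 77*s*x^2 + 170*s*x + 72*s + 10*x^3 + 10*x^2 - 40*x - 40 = 42*s^3 + s^2*(109*x + 116) + s*(77*x^2 + 136*x + 24) + 10*x^3 - 10*x^2 - 100*x - 80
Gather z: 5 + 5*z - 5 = 5*z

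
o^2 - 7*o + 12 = (o - 4)*(o - 3)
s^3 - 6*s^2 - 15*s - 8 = (s - 8)*(s + 1)^2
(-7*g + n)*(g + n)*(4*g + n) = -28*g^3 - 31*g^2*n - 2*g*n^2 + n^3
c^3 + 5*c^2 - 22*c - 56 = (c - 4)*(c + 2)*(c + 7)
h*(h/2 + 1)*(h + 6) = h^3/2 + 4*h^2 + 6*h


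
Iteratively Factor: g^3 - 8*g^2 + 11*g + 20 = (g - 4)*(g^2 - 4*g - 5) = (g - 5)*(g - 4)*(g + 1)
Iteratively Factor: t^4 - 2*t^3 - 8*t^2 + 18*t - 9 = (t - 1)*(t^3 - t^2 - 9*t + 9) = (t - 3)*(t - 1)*(t^2 + 2*t - 3) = (t - 3)*(t - 1)^2*(t + 3)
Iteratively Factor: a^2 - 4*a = (a - 4)*(a)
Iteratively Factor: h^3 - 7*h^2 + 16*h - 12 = (h - 3)*(h^2 - 4*h + 4) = (h - 3)*(h - 2)*(h - 2)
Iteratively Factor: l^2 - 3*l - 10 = (l + 2)*(l - 5)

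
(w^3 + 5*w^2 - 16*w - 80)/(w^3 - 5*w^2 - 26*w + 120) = (w + 4)/(w - 6)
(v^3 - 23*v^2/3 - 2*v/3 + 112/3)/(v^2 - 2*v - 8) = (3*v^2 - 29*v + 56)/(3*(v - 4))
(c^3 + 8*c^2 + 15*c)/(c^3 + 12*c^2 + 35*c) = (c + 3)/(c + 7)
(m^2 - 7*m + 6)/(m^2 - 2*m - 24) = (m - 1)/(m + 4)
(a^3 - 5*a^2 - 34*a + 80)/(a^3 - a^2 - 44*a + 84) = (a^2 - 3*a - 40)/(a^2 + a - 42)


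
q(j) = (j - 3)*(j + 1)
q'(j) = 2*j - 2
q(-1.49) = 2.20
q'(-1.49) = -4.98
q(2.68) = -1.18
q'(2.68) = 3.36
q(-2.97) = 11.76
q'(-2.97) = -7.94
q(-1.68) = 3.18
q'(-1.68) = -5.36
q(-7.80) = 73.44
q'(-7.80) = -17.60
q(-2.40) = 7.56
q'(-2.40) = -6.80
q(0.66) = -3.88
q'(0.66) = -0.68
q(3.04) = 0.16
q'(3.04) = 4.08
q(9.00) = 60.00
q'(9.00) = 16.00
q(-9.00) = 96.00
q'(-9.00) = -20.00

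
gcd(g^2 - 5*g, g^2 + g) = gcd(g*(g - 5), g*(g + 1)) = g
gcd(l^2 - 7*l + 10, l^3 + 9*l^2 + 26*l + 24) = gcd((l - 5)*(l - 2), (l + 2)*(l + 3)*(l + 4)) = 1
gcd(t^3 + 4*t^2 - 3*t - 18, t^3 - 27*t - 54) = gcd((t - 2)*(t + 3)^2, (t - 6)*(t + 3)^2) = t^2 + 6*t + 9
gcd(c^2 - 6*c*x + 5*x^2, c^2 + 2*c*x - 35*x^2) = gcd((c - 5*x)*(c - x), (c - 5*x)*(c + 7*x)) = -c + 5*x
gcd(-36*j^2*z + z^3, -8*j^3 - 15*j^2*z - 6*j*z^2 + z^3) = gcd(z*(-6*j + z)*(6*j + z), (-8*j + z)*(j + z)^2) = 1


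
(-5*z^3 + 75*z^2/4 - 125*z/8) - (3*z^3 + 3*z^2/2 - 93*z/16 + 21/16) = -8*z^3 + 69*z^2/4 - 157*z/16 - 21/16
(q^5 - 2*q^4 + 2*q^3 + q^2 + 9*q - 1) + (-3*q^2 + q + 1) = q^5 - 2*q^4 + 2*q^3 - 2*q^2 + 10*q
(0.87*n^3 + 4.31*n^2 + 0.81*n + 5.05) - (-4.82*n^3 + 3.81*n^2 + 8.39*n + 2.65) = 5.69*n^3 + 0.5*n^2 - 7.58*n + 2.4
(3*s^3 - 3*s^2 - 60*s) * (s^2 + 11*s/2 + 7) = 3*s^5 + 27*s^4/2 - 111*s^3/2 - 351*s^2 - 420*s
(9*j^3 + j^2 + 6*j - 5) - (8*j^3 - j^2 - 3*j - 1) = j^3 + 2*j^2 + 9*j - 4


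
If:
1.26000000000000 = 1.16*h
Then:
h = 1.09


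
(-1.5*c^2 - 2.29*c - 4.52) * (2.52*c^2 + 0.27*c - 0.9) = -3.78*c^4 - 6.1758*c^3 - 10.6587*c^2 + 0.8406*c + 4.068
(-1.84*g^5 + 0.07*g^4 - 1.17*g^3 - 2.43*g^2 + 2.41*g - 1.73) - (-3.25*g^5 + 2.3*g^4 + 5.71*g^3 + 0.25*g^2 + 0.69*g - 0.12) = 1.41*g^5 - 2.23*g^4 - 6.88*g^3 - 2.68*g^2 + 1.72*g - 1.61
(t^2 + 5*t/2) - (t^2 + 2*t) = t/2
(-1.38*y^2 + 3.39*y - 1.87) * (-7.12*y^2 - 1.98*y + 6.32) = 9.8256*y^4 - 21.4044*y^3 - 2.1194*y^2 + 25.1274*y - 11.8184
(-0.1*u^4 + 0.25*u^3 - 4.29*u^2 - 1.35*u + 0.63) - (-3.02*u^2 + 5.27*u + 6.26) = -0.1*u^4 + 0.25*u^3 - 1.27*u^2 - 6.62*u - 5.63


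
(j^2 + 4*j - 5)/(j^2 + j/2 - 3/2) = 2*(j + 5)/(2*j + 3)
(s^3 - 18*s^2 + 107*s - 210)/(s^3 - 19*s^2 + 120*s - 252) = (s - 5)/(s - 6)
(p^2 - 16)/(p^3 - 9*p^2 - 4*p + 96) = (p + 4)/(p^2 - 5*p - 24)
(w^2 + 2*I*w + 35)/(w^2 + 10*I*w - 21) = (w - 5*I)/(w + 3*I)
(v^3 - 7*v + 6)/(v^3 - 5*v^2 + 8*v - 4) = (v + 3)/(v - 2)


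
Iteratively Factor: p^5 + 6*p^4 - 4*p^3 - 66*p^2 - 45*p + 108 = (p - 1)*(p^4 + 7*p^3 + 3*p^2 - 63*p - 108) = (p - 3)*(p - 1)*(p^3 + 10*p^2 + 33*p + 36) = (p - 3)*(p - 1)*(p + 4)*(p^2 + 6*p + 9) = (p - 3)*(p - 1)*(p + 3)*(p + 4)*(p + 3)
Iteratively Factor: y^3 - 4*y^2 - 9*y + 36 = (y + 3)*(y^2 - 7*y + 12) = (y - 4)*(y + 3)*(y - 3)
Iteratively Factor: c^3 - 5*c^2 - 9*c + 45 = (c - 3)*(c^2 - 2*c - 15) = (c - 5)*(c - 3)*(c + 3)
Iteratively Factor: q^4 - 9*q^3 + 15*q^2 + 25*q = (q - 5)*(q^3 - 4*q^2 - 5*q) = (q - 5)^2*(q^2 + q) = q*(q - 5)^2*(q + 1)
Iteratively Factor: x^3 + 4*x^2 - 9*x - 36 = (x + 3)*(x^2 + x - 12) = (x - 3)*(x + 3)*(x + 4)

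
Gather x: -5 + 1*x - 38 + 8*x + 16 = 9*x - 27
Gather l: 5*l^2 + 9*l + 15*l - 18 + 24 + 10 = 5*l^2 + 24*l + 16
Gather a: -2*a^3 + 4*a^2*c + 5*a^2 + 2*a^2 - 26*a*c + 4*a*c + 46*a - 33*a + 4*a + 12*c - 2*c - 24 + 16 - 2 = -2*a^3 + a^2*(4*c + 7) + a*(17 - 22*c) + 10*c - 10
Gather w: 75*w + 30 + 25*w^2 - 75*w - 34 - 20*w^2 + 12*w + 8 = 5*w^2 + 12*w + 4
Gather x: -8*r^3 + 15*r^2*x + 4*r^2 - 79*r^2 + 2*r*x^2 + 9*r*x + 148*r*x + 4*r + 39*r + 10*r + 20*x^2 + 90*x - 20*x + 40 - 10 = -8*r^3 - 75*r^2 + 53*r + x^2*(2*r + 20) + x*(15*r^2 + 157*r + 70) + 30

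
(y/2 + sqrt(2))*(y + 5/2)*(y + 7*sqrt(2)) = y^3/2 + 5*y^2/4 + 9*sqrt(2)*y^2/2 + 14*y + 45*sqrt(2)*y/4 + 35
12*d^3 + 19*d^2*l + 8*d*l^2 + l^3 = (d + l)*(3*d + l)*(4*d + l)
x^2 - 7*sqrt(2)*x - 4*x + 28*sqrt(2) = (x - 4)*(x - 7*sqrt(2))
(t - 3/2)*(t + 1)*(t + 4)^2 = t^4 + 15*t^3/2 + 21*t^2/2 - 20*t - 24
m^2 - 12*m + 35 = (m - 7)*(m - 5)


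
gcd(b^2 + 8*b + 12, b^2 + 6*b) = b + 6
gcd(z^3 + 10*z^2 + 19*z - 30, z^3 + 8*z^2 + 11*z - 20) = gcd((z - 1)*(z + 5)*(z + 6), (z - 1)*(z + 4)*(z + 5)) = z^2 + 4*z - 5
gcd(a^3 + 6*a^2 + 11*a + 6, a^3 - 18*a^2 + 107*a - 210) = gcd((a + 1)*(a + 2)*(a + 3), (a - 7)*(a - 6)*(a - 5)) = 1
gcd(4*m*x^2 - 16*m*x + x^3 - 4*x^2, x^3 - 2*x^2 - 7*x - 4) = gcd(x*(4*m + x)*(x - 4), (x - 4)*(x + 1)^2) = x - 4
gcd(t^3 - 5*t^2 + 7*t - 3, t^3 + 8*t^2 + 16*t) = 1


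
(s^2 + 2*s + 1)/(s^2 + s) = (s + 1)/s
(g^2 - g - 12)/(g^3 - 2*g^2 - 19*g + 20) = (g^2 - g - 12)/(g^3 - 2*g^2 - 19*g + 20)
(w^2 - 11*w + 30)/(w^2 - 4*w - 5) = (w - 6)/(w + 1)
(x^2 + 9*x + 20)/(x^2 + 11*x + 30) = (x + 4)/(x + 6)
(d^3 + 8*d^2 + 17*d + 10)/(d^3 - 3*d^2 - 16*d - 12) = (d + 5)/(d - 6)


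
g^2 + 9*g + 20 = (g + 4)*(g + 5)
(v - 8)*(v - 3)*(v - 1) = v^3 - 12*v^2 + 35*v - 24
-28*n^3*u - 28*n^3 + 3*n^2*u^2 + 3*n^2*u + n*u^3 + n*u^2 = (-4*n + u)*(7*n + u)*(n*u + n)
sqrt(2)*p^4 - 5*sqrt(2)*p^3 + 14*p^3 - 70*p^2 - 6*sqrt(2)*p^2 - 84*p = p*(p - 6)*(p + 7*sqrt(2))*(sqrt(2)*p + sqrt(2))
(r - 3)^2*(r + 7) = r^3 + r^2 - 33*r + 63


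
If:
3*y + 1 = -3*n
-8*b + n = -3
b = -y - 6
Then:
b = 26/21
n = 145/21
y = -152/21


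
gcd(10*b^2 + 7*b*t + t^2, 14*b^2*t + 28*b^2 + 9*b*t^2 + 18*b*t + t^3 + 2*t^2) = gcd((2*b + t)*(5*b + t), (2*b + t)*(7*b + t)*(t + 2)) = 2*b + t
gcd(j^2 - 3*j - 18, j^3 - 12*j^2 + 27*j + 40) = 1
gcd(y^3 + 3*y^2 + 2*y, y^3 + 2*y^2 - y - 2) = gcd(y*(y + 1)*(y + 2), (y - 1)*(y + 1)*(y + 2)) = y^2 + 3*y + 2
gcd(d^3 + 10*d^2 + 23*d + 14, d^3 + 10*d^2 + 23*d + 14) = d^3 + 10*d^2 + 23*d + 14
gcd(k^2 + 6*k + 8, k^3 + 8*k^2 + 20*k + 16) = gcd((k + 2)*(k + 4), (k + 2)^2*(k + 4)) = k^2 + 6*k + 8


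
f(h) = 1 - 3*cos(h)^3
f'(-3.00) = -1.24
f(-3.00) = 3.91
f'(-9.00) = -3.08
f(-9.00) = 3.27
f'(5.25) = -2.03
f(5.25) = 0.60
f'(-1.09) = -1.71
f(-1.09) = 0.70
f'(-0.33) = -2.61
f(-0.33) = -1.54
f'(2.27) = 2.85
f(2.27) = 1.80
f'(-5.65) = 3.46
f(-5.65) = -0.57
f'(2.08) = 1.87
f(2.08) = 1.35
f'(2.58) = 3.43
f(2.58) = 2.82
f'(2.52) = 3.46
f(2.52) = 2.61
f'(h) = 9*sin(h)*cos(h)^2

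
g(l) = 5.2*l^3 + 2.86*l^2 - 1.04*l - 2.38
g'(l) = 15.6*l^2 + 5.72*l - 1.04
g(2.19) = 63.68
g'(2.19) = 86.31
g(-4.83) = -516.56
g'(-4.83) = 335.26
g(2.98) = 157.53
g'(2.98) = 154.54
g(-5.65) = -843.09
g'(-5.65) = 464.63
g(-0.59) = -1.84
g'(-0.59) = 1.02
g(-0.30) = -1.95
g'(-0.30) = -1.35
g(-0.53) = -1.80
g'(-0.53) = 0.31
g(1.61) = 25.06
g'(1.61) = 48.61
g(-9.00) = -3552.16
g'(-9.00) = 1211.08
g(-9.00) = -3552.16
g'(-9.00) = 1211.08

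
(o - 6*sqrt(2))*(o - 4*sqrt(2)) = o^2 - 10*sqrt(2)*o + 48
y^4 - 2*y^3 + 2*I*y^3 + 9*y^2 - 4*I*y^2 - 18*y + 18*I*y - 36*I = (y - 2)*(y - 3*I)*(y + 2*I)*(y + 3*I)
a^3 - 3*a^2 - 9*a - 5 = (a - 5)*(a + 1)^2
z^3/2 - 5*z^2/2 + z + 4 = (z/2 + 1/2)*(z - 4)*(z - 2)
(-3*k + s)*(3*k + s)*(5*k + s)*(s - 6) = -45*k^3*s + 270*k^3 - 9*k^2*s^2 + 54*k^2*s + 5*k*s^3 - 30*k*s^2 + s^4 - 6*s^3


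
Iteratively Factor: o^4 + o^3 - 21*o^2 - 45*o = (o - 5)*(o^3 + 6*o^2 + 9*o) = o*(o - 5)*(o^2 + 6*o + 9) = o*(o - 5)*(o + 3)*(o + 3)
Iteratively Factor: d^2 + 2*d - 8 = (d + 4)*(d - 2)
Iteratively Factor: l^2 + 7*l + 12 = (l + 3)*(l + 4)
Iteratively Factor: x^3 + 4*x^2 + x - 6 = (x + 3)*(x^2 + x - 2) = (x + 2)*(x + 3)*(x - 1)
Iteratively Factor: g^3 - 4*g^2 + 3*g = (g - 3)*(g^2 - g) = g*(g - 3)*(g - 1)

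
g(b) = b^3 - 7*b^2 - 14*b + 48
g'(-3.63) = 76.35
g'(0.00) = -14.00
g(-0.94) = 54.14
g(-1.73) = 46.09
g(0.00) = 48.00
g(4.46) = -64.96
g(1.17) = 23.64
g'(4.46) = -16.77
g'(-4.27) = 100.48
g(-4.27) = -97.70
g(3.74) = -49.96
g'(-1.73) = 19.20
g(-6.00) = -336.00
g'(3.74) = -24.40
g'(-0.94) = 1.81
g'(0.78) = -23.09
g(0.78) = 33.30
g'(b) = 3*b^2 - 14*b - 14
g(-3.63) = -41.25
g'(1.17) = -26.27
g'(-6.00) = 178.00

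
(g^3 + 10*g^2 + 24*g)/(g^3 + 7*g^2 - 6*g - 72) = g/(g - 3)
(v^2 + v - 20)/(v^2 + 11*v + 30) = (v - 4)/(v + 6)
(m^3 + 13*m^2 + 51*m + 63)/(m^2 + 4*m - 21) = (m^2 + 6*m + 9)/(m - 3)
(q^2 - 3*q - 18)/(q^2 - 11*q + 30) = (q + 3)/(q - 5)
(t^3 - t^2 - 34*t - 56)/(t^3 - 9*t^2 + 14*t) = (t^2 + 6*t + 8)/(t*(t - 2))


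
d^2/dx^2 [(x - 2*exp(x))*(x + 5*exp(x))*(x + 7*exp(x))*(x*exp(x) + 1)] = x^4*exp(x) + 40*x^3*exp(2*x) + 8*x^3*exp(x) + 99*x^2*exp(3*x) + 120*x^2*exp(2*x) + 22*x^2*exp(x) - 1120*x*exp(4*x) + 132*x*exp(3*x) + 104*x*exp(2*x) + 40*x*exp(x) + 6*x - 560*exp(4*x) - 608*exp(3*x) + 44*exp(2*x) + 20*exp(x)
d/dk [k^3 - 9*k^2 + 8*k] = 3*k^2 - 18*k + 8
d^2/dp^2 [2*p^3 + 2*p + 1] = 12*p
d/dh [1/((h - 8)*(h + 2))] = 2*(3 - h)/(h^4 - 12*h^3 + 4*h^2 + 192*h + 256)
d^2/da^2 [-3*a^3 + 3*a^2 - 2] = 6 - 18*a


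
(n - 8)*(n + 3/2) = n^2 - 13*n/2 - 12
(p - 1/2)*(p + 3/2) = p^2 + p - 3/4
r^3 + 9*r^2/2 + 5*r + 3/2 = (r + 1/2)*(r + 1)*(r + 3)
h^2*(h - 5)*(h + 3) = h^4 - 2*h^3 - 15*h^2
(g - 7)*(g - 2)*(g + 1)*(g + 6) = g^4 - 2*g^3 - 43*g^2 + 44*g + 84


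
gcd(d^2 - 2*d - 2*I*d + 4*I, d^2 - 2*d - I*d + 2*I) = d - 2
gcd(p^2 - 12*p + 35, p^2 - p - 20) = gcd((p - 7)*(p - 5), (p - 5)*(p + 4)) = p - 5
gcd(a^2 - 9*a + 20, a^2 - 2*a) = 1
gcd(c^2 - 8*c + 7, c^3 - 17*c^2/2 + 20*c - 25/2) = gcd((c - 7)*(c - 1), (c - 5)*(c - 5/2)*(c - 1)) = c - 1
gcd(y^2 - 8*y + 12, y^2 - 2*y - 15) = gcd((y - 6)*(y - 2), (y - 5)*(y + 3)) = 1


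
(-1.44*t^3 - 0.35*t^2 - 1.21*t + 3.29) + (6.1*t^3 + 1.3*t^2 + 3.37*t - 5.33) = 4.66*t^3 + 0.95*t^2 + 2.16*t - 2.04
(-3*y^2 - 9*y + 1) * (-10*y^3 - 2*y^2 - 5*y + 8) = 30*y^5 + 96*y^4 + 23*y^3 + 19*y^2 - 77*y + 8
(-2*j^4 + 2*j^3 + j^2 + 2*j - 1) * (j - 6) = -2*j^5 + 14*j^4 - 11*j^3 - 4*j^2 - 13*j + 6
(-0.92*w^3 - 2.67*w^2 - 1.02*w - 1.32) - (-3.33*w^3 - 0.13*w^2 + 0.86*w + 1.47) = 2.41*w^3 - 2.54*w^2 - 1.88*w - 2.79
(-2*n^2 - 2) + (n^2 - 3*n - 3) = -n^2 - 3*n - 5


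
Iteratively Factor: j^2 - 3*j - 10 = (j - 5)*(j + 2)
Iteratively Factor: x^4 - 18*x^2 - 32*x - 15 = (x - 5)*(x^3 + 5*x^2 + 7*x + 3) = (x - 5)*(x + 1)*(x^2 + 4*x + 3) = (x - 5)*(x + 1)*(x + 3)*(x + 1)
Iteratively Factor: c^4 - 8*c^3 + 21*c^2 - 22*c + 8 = (c - 4)*(c^3 - 4*c^2 + 5*c - 2) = (c - 4)*(c - 1)*(c^2 - 3*c + 2) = (c - 4)*(c - 1)^2*(c - 2)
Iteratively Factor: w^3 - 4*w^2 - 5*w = (w)*(w^2 - 4*w - 5) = w*(w + 1)*(w - 5)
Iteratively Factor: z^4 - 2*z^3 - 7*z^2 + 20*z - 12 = (z - 2)*(z^3 - 7*z + 6) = (z - 2)^2*(z^2 + 2*z - 3) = (z - 2)^2*(z + 3)*(z - 1)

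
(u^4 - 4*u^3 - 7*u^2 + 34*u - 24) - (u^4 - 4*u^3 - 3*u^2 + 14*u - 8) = -4*u^2 + 20*u - 16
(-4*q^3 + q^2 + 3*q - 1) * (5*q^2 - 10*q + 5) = -20*q^5 + 45*q^4 - 15*q^3 - 30*q^2 + 25*q - 5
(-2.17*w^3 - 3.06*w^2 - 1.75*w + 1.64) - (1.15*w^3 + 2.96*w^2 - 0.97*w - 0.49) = -3.32*w^3 - 6.02*w^2 - 0.78*w + 2.13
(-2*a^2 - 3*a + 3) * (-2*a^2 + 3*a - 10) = 4*a^4 + 5*a^2 + 39*a - 30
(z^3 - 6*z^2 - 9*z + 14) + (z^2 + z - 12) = z^3 - 5*z^2 - 8*z + 2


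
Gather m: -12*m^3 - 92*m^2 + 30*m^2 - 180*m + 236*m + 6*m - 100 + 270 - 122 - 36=-12*m^3 - 62*m^2 + 62*m + 12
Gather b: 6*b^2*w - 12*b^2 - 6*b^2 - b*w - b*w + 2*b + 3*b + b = b^2*(6*w - 18) + b*(6 - 2*w)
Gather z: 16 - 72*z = 16 - 72*z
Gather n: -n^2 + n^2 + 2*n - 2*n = 0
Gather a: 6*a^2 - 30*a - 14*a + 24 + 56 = 6*a^2 - 44*a + 80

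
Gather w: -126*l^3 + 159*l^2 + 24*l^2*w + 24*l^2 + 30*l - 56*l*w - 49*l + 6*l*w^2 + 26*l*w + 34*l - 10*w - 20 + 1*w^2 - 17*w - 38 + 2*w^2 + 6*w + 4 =-126*l^3 + 183*l^2 + 15*l + w^2*(6*l + 3) + w*(24*l^2 - 30*l - 21) - 54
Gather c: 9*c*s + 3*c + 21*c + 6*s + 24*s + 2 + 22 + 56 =c*(9*s + 24) + 30*s + 80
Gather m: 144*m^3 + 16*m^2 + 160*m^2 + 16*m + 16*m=144*m^3 + 176*m^2 + 32*m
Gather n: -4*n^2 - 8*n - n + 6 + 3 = -4*n^2 - 9*n + 9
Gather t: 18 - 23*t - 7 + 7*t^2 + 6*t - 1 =7*t^2 - 17*t + 10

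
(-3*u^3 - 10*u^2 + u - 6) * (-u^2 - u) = 3*u^5 + 13*u^4 + 9*u^3 + 5*u^2 + 6*u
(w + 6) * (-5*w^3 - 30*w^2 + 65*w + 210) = -5*w^4 - 60*w^3 - 115*w^2 + 600*w + 1260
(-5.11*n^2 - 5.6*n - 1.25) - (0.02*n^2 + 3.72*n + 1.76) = -5.13*n^2 - 9.32*n - 3.01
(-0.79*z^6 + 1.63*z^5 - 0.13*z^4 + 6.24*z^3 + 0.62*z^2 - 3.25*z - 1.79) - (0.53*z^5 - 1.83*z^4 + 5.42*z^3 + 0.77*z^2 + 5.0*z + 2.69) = -0.79*z^6 + 1.1*z^5 + 1.7*z^4 + 0.82*z^3 - 0.15*z^2 - 8.25*z - 4.48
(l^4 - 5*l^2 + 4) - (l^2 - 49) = l^4 - 6*l^2 + 53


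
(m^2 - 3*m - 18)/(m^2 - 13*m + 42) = (m + 3)/(m - 7)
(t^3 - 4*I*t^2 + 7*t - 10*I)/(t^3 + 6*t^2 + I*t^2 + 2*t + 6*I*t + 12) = (t - 5*I)/(t + 6)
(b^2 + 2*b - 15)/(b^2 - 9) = (b + 5)/(b + 3)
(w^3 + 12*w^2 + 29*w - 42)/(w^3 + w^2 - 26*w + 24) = (w + 7)/(w - 4)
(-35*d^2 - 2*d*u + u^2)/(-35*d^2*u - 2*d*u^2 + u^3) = 1/u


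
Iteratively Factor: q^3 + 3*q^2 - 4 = (q + 2)*(q^2 + q - 2) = (q + 2)^2*(q - 1)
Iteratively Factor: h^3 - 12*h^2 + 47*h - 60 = (h - 3)*(h^2 - 9*h + 20) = (h - 4)*(h - 3)*(h - 5)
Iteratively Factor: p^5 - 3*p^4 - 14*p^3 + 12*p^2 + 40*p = (p - 2)*(p^4 - p^3 - 16*p^2 - 20*p) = p*(p - 2)*(p^3 - p^2 - 16*p - 20) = p*(p - 2)*(p + 2)*(p^2 - 3*p - 10) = p*(p - 2)*(p + 2)^2*(p - 5)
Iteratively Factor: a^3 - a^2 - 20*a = (a + 4)*(a^2 - 5*a) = (a - 5)*(a + 4)*(a)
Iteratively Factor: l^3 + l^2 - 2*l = (l + 2)*(l^2 - l) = (l - 1)*(l + 2)*(l)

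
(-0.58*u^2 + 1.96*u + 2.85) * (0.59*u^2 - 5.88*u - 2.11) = -0.3422*u^4 + 4.5668*u^3 - 8.6195*u^2 - 20.8936*u - 6.0135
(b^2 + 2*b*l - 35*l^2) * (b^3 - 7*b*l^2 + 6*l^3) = b^5 + 2*b^4*l - 42*b^3*l^2 - 8*b^2*l^3 + 257*b*l^4 - 210*l^5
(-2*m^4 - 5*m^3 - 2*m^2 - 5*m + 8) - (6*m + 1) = -2*m^4 - 5*m^3 - 2*m^2 - 11*m + 7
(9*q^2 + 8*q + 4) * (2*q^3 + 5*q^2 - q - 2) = 18*q^5 + 61*q^4 + 39*q^3 - 6*q^2 - 20*q - 8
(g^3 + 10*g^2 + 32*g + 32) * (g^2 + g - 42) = g^5 + 11*g^4 - 356*g^2 - 1312*g - 1344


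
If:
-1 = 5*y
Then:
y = -1/5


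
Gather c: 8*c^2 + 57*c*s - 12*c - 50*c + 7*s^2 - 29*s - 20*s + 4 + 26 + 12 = 8*c^2 + c*(57*s - 62) + 7*s^2 - 49*s + 42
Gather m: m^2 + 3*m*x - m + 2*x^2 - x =m^2 + m*(3*x - 1) + 2*x^2 - x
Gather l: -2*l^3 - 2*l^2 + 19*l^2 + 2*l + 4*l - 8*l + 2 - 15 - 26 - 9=-2*l^3 + 17*l^2 - 2*l - 48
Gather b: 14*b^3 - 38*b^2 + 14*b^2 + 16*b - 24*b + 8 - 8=14*b^3 - 24*b^2 - 8*b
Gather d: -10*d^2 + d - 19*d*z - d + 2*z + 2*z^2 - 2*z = -10*d^2 - 19*d*z + 2*z^2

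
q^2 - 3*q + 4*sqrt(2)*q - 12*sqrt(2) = (q - 3)*(q + 4*sqrt(2))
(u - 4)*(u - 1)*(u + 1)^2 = u^4 - 3*u^3 - 5*u^2 + 3*u + 4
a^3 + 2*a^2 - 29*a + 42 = (a - 3)*(a - 2)*(a + 7)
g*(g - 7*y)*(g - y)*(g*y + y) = g^4*y - 8*g^3*y^2 + g^3*y + 7*g^2*y^3 - 8*g^2*y^2 + 7*g*y^3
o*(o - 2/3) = o^2 - 2*o/3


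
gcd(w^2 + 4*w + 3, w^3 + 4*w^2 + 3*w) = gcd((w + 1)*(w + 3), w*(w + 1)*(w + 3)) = w^2 + 4*w + 3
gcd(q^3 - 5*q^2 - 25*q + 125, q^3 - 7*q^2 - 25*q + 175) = q^2 - 25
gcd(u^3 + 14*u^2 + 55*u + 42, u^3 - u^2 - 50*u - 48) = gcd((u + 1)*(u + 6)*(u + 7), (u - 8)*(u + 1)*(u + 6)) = u^2 + 7*u + 6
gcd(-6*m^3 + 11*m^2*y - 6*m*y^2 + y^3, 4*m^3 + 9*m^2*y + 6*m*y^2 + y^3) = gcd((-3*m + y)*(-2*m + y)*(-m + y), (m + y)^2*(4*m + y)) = 1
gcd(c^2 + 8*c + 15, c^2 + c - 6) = c + 3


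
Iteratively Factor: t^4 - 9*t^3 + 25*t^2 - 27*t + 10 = (t - 5)*(t^3 - 4*t^2 + 5*t - 2) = (t - 5)*(t - 1)*(t^2 - 3*t + 2) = (t - 5)*(t - 2)*(t - 1)*(t - 1)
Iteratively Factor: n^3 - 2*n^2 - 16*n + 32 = (n + 4)*(n^2 - 6*n + 8) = (n - 2)*(n + 4)*(n - 4)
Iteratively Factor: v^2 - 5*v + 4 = (v - 4)*(v - 1)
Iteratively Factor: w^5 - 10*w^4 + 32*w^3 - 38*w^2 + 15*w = (w - 5)*(w^4 - 5*w^3 + 7*w^2 - 3*w) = (w - 5)*(w - 1)*(w^3 - 4*w^2 + 3*w) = (w - 5)*(w - 3)*(w - 1)*(w^2 - w) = (w - 5)*(w - 3)*(w - 1)^2*(w)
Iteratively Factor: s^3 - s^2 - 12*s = (s + 3)*(s^2 - 4*s) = s*(s + 3)*(s - 4)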